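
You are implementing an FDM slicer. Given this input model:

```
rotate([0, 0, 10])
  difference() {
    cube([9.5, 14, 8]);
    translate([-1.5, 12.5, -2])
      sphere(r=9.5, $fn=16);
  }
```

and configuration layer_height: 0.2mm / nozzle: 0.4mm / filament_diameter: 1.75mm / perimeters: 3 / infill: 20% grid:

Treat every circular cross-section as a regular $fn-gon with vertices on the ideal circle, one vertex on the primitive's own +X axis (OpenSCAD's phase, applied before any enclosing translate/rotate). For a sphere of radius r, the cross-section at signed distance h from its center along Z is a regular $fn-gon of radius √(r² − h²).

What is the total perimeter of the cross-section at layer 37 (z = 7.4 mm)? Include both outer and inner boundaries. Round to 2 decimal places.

47.00 mm

At z = 7.4 mm: the cube is present — its section is the full 9.5×14 rectangle (perimeter 47.00 mm); the r=9.5 sphere at (-1.5, 12.5) slices to a regular 16-gon of circumradius 1.375 (√(r²−h²) with h=9.4 from center) (perimeter = 2·16·1.375·sin(180°/16) = 8.58 mm); Taking the first minus the rest: starting from the 9.5×14 cube, the r=9.5 sphere at (-1.5, 12.5) misses the remaining region (no effect) — boundary = 47.00 mm; (rotated 10° about Z; rotation is an isometry so areas/perimeters/island counts are preserved). Overall, the cross-section is a single solid region. Total boundary length (outer) = 47.00 mm.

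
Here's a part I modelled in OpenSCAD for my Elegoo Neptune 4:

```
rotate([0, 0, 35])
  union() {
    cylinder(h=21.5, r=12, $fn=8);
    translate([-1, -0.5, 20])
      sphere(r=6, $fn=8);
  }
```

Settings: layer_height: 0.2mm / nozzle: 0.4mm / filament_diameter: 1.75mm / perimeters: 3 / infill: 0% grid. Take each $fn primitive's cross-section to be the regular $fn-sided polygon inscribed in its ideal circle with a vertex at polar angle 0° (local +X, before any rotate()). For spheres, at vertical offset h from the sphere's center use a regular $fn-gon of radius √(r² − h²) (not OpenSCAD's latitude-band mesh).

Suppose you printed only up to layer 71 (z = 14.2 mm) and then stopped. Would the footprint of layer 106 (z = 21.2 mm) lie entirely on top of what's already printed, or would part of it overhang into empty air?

entirely on top

Compare the two slices. At z = 14.2: the r=12 cylinder gives a regular 8-gon of circumradius 12 (constant along its height) (area = (8/2)·12.000²·sin(360°/8) = 407.29 mm²); the r=6 sphere at (-1, -0.5) contributes a regular 8-gon of circumradius √(6²−5.8²) = 1.536 (area = (8/2)·1.536²·sin(360°/8) = 6.68 mm²); Merging all regions: the r=6 sphere at (-1, -0.5) lies entirely inside the r=12 cylinder, so the union is just the r=12 cylinder — area = 407.29 mm²; (rotated 35° about Z; rotation is an isometry so areas/perimeters/island counts are preserved). At z = 21.2: the cylinder: section is a regular 8-gon, circumradius r=12 (area = (8/2)·12.000²·sin(360°/8) = 407.29 mm²); the r=6 sphere at (-1, -0.5) contributes a regular 8-gon of circumradius √(6²−1.2²) = 5.879 (area = (8/2)·5.879²·sin(360°/8) = 97.75 mm²); Merging all regions: the r=6 sphere at (-1, -0.5) lies entirely inside the r=12 cylinder, so the union is just the r=12 cylinder — area = 407.29 mm²; (whole slice rotated 35° about Z — lengths, areas and connectivity unchanged). Checking containment: the cross-section at z = 21.2 is a subset of the cross-section at z = 14.2.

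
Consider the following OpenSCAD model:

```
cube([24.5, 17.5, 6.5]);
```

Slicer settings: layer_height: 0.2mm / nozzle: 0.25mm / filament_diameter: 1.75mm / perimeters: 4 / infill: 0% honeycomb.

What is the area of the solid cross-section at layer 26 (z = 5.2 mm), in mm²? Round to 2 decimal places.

At z = 5.2 mm: the cube (footprint 24.5×17.5) is included at this height (area 428.75 mm²). Overall, the cross-section is a single solid region. Net area = 428.75 mm².

428.75 mm²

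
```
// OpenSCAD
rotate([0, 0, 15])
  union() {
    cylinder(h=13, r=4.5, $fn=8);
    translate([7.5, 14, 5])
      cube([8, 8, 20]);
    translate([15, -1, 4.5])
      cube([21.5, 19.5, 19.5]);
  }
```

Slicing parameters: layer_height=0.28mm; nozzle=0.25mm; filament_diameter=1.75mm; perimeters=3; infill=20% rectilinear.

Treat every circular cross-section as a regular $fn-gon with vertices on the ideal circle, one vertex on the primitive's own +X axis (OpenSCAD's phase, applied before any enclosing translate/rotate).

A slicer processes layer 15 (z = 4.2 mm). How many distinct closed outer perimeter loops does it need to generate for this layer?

At z = 4.2 mm: the cylinder: section is a regular 8-gon, circumradius r=4.5; the cube at (7.5, 14) does not reach this height (z outside [5, 25]); the cube at (15, -1) does not reach this height (z outside [4.5, 24]); Merging all regions: only the r=4.5 cylinder is present, so the union is just that shape — 1 connected region; (rotated 15° about Z; rotation is an isometry so areas/perimeters/island counts are preserved). The result has 1 disconnected region.

1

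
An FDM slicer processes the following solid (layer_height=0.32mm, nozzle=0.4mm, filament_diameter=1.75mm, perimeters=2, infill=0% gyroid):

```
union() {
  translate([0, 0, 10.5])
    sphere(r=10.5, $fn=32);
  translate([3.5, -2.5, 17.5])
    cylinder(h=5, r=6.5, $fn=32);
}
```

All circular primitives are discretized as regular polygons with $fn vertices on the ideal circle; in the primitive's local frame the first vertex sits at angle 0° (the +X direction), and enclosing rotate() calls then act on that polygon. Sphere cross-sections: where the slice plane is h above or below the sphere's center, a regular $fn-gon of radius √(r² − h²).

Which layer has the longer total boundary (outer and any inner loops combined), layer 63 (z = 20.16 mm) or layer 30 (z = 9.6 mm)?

layer 30 (z = 9.6 mm)

Layer 63 (z = 20.16): the r=10.5 sphere contributes a regular 32-gon of circumradius √(10.5²−9.66²) = 4.115 (perimeter = 2·32·4.115·sin(180°/32) = 25.81 mm); the r=6.5 cylinder at (3.5, -2.5) gives a regular 32-gon of circumradius 6.5 (constant along its height) (perimeter = 2·32·6.500·sin(180°/32) = 40.78 mm); Taking the union: the regions partially overlap (shared area 40.46 mm²), so the edge portions inside another operand are dropped and the merged outline is re-measured after clipping — boundary = 43.42 mm. So its perimeter = 43.42 mm. Layer 30 (z = 9.6): the r=10.5 sphere slices to a regular 32-gon of circumradius 10.461 (√(r²−h²) with h=0.9 from center) (perimeter = 2·32·10.461·sin(180°/32) = 65.63 mm); the cylinder at (3.5, -2.5) does not reach this height (z outside [17.5, 22.5]); Merging all regions: only the r=10.5 sphere is present, so the union is just that shape — boundary = 65.63 mm. So its perimeter = 65.63 mm. Layer 30 is larger (65.63 vs 43.42 mm).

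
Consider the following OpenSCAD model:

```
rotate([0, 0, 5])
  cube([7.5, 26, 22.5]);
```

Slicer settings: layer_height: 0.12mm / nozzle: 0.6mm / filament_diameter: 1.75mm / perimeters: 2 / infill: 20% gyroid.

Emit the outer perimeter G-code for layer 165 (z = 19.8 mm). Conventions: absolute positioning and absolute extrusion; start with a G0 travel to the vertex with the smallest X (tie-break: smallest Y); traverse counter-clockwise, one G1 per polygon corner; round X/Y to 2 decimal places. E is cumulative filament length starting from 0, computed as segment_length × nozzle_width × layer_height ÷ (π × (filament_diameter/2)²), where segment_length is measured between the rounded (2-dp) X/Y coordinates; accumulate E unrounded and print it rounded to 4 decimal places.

At z = 19.8 mm: the 7.5×26 cube contributes its full rectangle; (rotated 5° about Z; rotation is an isometry so areas/perimeters/island counts are preserved). The outline is a single polygon with 4 vertices. Extrusion per mm of travel: 0.6 × 0.12 / (π × 0.875²) = 0.029934. Accumulating E over each segment gives final E = 2.0057.

G0 X-2.27 Y25.90 Z19.80
G1 X0.00 Y0.00 E0.7783
G1 X7.47 Y0.65 E1.0027
G1 X5.21 Y26.55 E1.7810
G1 X-2.27 Y25.90 E2.0057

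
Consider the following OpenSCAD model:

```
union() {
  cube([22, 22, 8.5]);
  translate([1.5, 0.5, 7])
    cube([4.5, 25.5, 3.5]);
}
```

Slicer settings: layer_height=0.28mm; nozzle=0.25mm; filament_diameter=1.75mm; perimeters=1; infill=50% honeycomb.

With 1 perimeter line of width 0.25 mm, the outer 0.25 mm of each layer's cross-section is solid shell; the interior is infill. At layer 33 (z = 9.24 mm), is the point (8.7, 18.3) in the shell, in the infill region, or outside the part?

At z = 9.24 mm: the cube does not reach this height (z outside [0, 8.5]); the 4.5×25.5 cube at (1.5, 0.5) contributes its full rectangle; Merging all regions: only the 4.5×25.5 cube at (1.5, 0.5) is present, so the union is just that shape — 1 connected region. Overall, the cross-section is a single solid region. The nearest boundary edge runs (6.00, 0.50)→(6.00, 26.00); distance from the point to it = 2.70 mm. The point is not inside any of the regions above, so it lies outside the cross-section (2.70 mm from the nearest boundary).

outside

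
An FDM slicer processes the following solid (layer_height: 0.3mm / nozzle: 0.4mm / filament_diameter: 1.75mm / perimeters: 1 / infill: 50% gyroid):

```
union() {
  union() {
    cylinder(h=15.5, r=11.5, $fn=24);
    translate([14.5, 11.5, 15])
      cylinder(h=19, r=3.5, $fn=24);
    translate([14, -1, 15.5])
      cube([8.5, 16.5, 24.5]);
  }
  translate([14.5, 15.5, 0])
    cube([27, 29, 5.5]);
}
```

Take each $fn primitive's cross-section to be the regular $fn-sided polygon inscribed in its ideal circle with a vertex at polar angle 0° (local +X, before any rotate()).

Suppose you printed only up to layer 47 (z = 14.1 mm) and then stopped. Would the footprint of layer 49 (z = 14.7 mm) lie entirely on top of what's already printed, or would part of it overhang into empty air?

Compare the two slices. At z = 14.1: the cylinder: section is a regular 24-gon, circumradius r=11.5 (area = (24/2)·11.500²·sin(360°/24) = 410.75 mm²); the cylinder at (14.5, 11.5) is absent (z outside [15, 34]); the cube at (14, -1) is absent (z outside [15.5, 40]); Merging all regions: only the r=11.5 cylinder is present, so the union is just that shape — area = 410.75 mm²; the cube at (14.5, 15.5) is not intersected at this z (z outside [0, 5.5]); Merging all regions: only the result so far is present, so the union is just that shape — area = 410.75 mm². At z = 14.7: the cylinder: section is a regular 24-gon, circumradius r=11.5 (area = (24/2)·11.500²·sin(360°/24) = 410.75 mm²); the cylinder at (14.5, 11.5) is not intersected at this z (z outside [15, 34]); the cube at (14, -1) is absent (z outside [15.5, 40]); Combining (union): only the r=11.5 cylinder is present, so the union is just that shape — area = 410.75 mm²; the cube at (14.5, 15.5) is not intersected at this z (z outside [0, 5.5]); Taking the union: only that combined region is present, so the union is just that shape — area = 410.75 mm². Checking containment: the cross-section at z = 14.7 is a subset of the cross-section at z = 14.1.

entirely on top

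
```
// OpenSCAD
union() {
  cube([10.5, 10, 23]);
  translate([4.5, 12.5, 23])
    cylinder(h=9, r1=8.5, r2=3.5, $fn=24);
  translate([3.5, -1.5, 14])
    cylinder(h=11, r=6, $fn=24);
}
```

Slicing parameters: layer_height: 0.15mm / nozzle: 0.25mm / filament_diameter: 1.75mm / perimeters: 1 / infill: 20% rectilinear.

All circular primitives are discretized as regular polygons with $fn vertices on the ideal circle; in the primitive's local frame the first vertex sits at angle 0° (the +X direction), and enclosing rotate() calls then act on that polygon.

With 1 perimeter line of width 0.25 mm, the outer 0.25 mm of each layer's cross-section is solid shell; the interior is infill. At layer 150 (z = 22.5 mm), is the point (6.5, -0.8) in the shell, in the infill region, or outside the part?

At z = 22.5 mm: the cube (footprint 10.5×10) is included at this height; the cone at (4.5, 12.5) is not intersected at this z (z outside [23, 32]); the cylinder at (3.5, -1.5): section is a regular 24-gon, circumradius r=6; Merging all regions: the regions partially overlap (shared area 33.46 mm²), so overlapping operands fuse into one piece — 1 connected region. Overall, the cross-section is a single solid region. The nearest boundary edge runs (9.30, 0.00)→(9.50, -1.50); distance from the point to it = 2.88 mm. The point is inside the cross-section and 2.88 mm from the nearest boundary — more than the 0.25 mm shell width (1 × 0.25), so it's in the infill interior.

infill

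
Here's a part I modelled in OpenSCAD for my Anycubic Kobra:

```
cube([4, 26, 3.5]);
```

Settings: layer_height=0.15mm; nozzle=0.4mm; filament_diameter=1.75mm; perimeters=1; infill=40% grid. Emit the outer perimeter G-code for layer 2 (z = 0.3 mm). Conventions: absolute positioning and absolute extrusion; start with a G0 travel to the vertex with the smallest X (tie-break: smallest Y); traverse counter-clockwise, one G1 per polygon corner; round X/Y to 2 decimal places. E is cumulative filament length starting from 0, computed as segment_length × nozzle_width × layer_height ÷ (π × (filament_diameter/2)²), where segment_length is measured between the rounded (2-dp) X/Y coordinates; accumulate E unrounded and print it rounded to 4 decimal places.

G0 X0.00 Y0.00 Z0.30
G1 X4.00 Y0.00 E0.0998
G1 X4.00 Y26.00 E0.7484
G1 X0.00 Y26.00 E0.8481
G1 X0.00 Y0.00 E1.4967

At z = 0.3 mm: the 4×26 cube contributes its full rectangle. The outline is a single polygon with 4 vertices. Extrusion per mm of travel: 0.4 × 0.15 / (π × 0.875²) = 0.024945. Accumulating E over each segment gives final E = 1.4967.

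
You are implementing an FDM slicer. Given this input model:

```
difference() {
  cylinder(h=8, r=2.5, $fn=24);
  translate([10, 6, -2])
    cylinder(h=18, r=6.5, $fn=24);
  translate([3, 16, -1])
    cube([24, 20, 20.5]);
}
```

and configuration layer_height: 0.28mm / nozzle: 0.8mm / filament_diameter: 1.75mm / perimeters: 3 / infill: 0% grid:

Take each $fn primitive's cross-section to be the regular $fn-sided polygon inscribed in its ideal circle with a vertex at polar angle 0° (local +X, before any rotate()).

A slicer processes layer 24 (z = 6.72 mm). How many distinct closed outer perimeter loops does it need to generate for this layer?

At z = 6.72 mm: the r=2.5 cylinder contributes a regular 24-gon of circumradius 2.5; the cylinder at (10, 6): section is a regular 24-gon, circumradius r=6.5; the 24×20 cube at (3, 16) contributes its full rectangle; Taking the first minus the rest: starting from the r=2.5 cylinder, the r=6.5 cylinder at (10, 6) misses the remaining region (no effect); the 24×20 cube at (3, 16) misses the remaining region (no effect) — 1 connected region. The result has 1 disconnected region.

1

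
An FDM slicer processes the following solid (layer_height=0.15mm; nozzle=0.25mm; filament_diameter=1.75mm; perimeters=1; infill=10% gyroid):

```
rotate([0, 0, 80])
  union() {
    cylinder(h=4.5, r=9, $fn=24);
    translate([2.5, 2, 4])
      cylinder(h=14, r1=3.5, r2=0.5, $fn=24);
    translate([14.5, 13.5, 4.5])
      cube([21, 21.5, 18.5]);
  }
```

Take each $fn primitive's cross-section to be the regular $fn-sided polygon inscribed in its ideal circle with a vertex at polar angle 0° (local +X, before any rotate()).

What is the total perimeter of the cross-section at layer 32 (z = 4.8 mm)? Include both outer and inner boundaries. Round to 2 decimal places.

105.85 mm

At z = 4.8 mm: the cylinder does not reach this height (z outside [0, 4.5]); the cone at (2.5, 2): at t=0.057 of its height the radius interpolates to r₁+(r₂−r₁)t = 3.329, giving a regular 24-gon of that circumradius (perimeter = 2·24·3.329·sin(180°/24) = 20.85 mm); the cube at (14.5, 13.5) is present — its section is the full 21×21.5 rectangle (perimeter 85.00 mm); Taking the union: the 2 present regions are separate (no shared area or edge), so areas and boundary lengths simply add and each stays a separate island — boundary = 105.85 mm; (whole slice rotated 80° about Z — lengths, areas and connectivity unchanged). Overall, the cross-section has 2 separate islands. Total boundary length (outer) = 105.85 mm.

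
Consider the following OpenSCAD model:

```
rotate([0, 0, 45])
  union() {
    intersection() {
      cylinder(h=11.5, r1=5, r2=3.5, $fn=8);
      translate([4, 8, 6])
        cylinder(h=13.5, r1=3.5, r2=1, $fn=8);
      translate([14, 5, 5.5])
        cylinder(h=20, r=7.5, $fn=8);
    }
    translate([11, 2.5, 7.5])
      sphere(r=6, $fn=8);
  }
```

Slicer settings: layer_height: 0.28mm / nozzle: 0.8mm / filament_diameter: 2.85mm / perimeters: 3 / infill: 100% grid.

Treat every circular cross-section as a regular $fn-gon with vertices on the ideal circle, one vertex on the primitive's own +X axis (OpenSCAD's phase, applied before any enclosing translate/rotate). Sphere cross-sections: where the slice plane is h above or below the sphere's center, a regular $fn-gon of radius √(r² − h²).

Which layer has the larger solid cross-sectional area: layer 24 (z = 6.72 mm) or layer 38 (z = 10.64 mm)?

Layer 24 (z = 6.72): the cone (r1=5→r2=3.5) has section circumradius 4.123 here — a regular 8-gon (area = (8/2)·4.123²·sin(360°/8) = 48.09 mm²); the cone at (4, 8): at t=0.053 of its height the radius interpolates to r₁+(r₂−r₁)t = 3.367, giving a regular 8-gon of that circumradius (area = (8/2)·3.367²·sin(360°/8) = 32.06 mm²); the r=7.5 cylinder at (14, 5) contributes a regular 8-gon of circumradius 7.5 (area = (8/2)·7.500²·sin(360°/8) = 159.10 mm²); After intersecting: the cone at (4, 8) does not overlap the cone (empty); the r=7.5 cylinder at (14, 5) does not overlap the running intersection (empty) — nothing remains; the r=6 sphere at (11, 2.5) contributes a regular 8-gon of circumradius √(6²−0.78²) = 5.949 (area = (8/2)·5.949²·sin(360°/8) = 100.10 mm²); Merging all regions: only the r=6 sphere at (11, 2.5) is present, so the union is just that shape — area = 100.10 mm²; (whole slice rotated 45° about Z — lengths, areas and connectivity unchanged). So its area = 100.10 mm². Layer 38 (z = 10.64): the cone contributes a regular 8-gon of circumradius 3.612 (interpolated between r1=5 and r2=3.5 at t=0.925) (area = (8/2)·3.612²·sin(360°/8) = 36.90 mm²); the cone at (4, 8): at t=0.344 of its height the radius interpolates to r₁+(r₂−r₁)t = 2.641, giving a regular 8-gon of that circumradius (area = (8/2)·2.641²·sin(360°/8) = 19.72 mm²); the r=7.5 cylinder at (14, 5) contributes a regular 8-gon of circumradius 7.5 (area = (8/2)·7.500²·sin(360°/8) = 159.10 mm²); Taking the intersection: the cone at (4, 8) does not overlap the cone (empty); the r=7.5 cylinder at (14, 5) does not overlap the running intersection (empty) — nothing remains; the r=6 sphere at (11, 2.5) contributes a regular 8-gon of circumradius √(6²−3.14²) = 5.113 (area = (8/2)·5.113²·sin(360°/8) = 73.94 mm²); Taking the union: only the r=6 sphere at (11, 2.5) is present, so the union is just that shape — area = 73.94 mm²; (rotated 45° about Z; rotation is an isometry so areas/perimeters/island counts are preserved). So its area = 73.94 mm². Layer 24 is larger (100.10 vs 73.94 mm²).

layer 24 (z = 6.72 mm)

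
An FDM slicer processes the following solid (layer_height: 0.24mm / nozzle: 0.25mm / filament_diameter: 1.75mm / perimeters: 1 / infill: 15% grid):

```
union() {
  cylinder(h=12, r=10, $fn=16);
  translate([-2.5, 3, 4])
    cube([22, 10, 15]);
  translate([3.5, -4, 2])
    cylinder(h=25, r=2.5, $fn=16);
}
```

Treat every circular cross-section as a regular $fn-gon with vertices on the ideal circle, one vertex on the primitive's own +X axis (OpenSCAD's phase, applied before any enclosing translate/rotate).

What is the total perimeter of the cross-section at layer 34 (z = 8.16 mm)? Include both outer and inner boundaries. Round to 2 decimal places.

At z = 8.16 mm: the cylinder: section is a regular 16-gon, circumradius r=10 (perimeter = 2·16·10.000·sin(180°/16) = 62.43 mm); the 22×10 cube at (-2.5, 3) contributes its full rectangle (perimeter 64.00 mm); the r=2.5 cylinder at (3.5, -4) gives a regular 16-gon of circumradius 2.5 (constant along its height) (perimeter = 2·16·2.500·sin(180°/16) = 15.61 mm); Combining (union): the regions partially overlap (shared area 83.44 mm²), so the edge portions inside another operand are dropped and the merged outline is re-measured after clipping — boundary = 92.93 mm. Overall, the cross-section is a single solid region. Total boundary length (outer) = 92.93 mm.

92.93 mm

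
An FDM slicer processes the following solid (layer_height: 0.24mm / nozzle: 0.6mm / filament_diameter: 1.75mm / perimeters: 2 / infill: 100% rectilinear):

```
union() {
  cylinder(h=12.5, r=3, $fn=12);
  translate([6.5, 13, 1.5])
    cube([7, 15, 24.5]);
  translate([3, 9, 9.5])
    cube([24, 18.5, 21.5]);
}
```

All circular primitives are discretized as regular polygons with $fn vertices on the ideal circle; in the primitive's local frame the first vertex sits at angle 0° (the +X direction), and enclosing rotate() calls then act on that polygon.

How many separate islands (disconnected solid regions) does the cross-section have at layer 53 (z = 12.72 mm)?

At z = 12.72 mm: the cylinder is not intersected at this z (z outside [0, 12.5]); the cube at (6.5, 13) is present — its section is the full 7×15 rectangle; the 24×18.5 cube at (3, 9) contributes its full rectangle; Merging all regions: the regions partially overlap (shared area 101.50 mm²), so overlapping operands fuse into one piece — 1 connected region. Overall, the cross-section is a single solid region. Island count = 1.

1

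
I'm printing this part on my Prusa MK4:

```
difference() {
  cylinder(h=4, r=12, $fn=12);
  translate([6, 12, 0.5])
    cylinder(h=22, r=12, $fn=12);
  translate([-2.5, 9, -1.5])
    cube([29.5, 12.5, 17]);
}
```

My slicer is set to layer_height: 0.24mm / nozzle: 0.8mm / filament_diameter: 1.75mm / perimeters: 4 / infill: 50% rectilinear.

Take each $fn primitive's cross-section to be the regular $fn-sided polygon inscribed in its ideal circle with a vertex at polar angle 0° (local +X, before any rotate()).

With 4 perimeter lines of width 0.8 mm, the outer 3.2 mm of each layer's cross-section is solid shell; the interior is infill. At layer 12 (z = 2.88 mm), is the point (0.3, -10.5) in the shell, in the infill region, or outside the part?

At z = 2.88 mm: the cylinder: section is a regular 12-gon, circumradius r=12; the r=12 cylinder at (6, 12) gives a regular 12-gon of circumradius 12 (constant along its height); the cube at (-2.5, 9) (footprint 29.5×12.5) is included at this height; Taking the first minus the rest: starting from the r=12 cylinder, the r=12 cylinder at (6, 12) partially overlaps it — only the 135.00 mm² overlap (of its 432.00 mm²) is removed, clipping the outline; the 29.5×12.5 cube at (-2.5, 9) misses the remaining region (no effect) — 1 connected region. Overall, the cross-section is a single solid region. The nearest boundary edge runs (6.00, -10.39)→(-0.00, -12.00); distance from the point to it = 1.37 mm. The point is inside the cross-section, 1.37 mm from the nearest boundary — within the 3.2 mm shell band (4 × 0.8).

shell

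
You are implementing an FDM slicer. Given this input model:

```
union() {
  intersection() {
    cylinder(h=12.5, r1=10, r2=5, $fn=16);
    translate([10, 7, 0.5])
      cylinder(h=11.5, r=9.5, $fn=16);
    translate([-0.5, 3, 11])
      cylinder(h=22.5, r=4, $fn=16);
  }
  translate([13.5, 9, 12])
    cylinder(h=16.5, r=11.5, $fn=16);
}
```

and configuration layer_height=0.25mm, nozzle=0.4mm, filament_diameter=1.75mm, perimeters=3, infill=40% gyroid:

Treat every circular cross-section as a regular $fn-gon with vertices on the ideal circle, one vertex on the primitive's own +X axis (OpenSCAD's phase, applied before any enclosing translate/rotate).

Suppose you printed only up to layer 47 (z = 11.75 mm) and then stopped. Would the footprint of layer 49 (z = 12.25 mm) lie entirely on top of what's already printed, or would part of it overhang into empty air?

part overhangs

Compare the two slices. At z = 11.75: the cone: at t=0.940 of its height the radius interpolates to r₁+(r₂−r₁)t = 5.300, giving a regular 16-gon of that circumradius (area = (16/2)·5.300²·sin(360°/16) = 86.00 mm²); the r=9.5 cylinder at (10, 7) contributes a regular 16-gon of circumradius 9.5 (area = (16/2)·9.500²·sin(360°/16) = 276.30 mm²); the r=4 cylinder at (-0.5, 3) contributes a regular 16-gon of circumradius 4 (area = (16/2)·4.000²·sin(360°/16) = 48.98 mm²); Taking the intersection: the r=9.5 cylinder at (10, 7) partially overlaps the cone; clipping to the common part keeps 12.40 mm²; the r=4 cylinder at (-0.5, 3) partially overlaps the running intersection; clipping to the common part keeps 6.10 mm² — area = 6.10 mm²; the cylinder at (13.5, 9) is absent (z outside [12, 28.5]); Taking the union: only that combined region is present, so the union is just that shape — area = 6.10 mm². At z = 12.25: the cone (r1=10→r2=5) has section circumradius 5.100 here — a regular 16-gon (area = (16/2)·5.100²·sin(360°/16) = 79.63 mm²); the cylinder at (10, 7) is not intersected at this z (z outside [0.5, 12]); the r=4 cylinder at (-0.5, 3) gives a regular 16-gon of circumradius 4 (constant along its height) (area = (16/2)·4.000²·sin(360°/16) = 48.98 mm²); Keeping only the common overlap: at least one operand is absent at this height, so nothing remains; the r=11.5 cylinder at (13.5, 9) contributes a regular 16-gon of circumradius 11.5 (area = (16/2)·11.500²·sin(360°/16) = 404.88 mm²); Combining (union): only the r=11.5 cylinder at (13.5, 9) is present, so the union is just that shape — area = 404.88 mm². Checking containment: at z = 12.25 the cross-section extends beyond the z = 11.75 cross-section by about 404.87 mm².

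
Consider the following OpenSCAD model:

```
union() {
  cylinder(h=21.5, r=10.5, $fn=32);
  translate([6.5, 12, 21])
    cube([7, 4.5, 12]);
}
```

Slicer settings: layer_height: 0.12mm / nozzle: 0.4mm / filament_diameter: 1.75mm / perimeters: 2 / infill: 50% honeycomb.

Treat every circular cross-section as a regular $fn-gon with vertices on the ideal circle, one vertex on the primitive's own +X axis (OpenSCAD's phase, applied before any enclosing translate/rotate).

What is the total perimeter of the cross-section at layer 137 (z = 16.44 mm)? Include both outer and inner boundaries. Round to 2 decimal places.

65.87 mm

At z = 16.44 mm: the cylinder: section is a regular 32-gon, circumradius r=10.5 (perimeter = 2·32·10.500·sin(180°/32) = 65.87 mm); the cube at (6.5, 12) is absent (z outside [21, 33]); Combining (union): only the r=10.5 cylinder is present, so the union is just that shape — boundary = 65.87 mm. Overall, the cross-section is a single solid region. Total boundary length (outer) = 65.87 mm.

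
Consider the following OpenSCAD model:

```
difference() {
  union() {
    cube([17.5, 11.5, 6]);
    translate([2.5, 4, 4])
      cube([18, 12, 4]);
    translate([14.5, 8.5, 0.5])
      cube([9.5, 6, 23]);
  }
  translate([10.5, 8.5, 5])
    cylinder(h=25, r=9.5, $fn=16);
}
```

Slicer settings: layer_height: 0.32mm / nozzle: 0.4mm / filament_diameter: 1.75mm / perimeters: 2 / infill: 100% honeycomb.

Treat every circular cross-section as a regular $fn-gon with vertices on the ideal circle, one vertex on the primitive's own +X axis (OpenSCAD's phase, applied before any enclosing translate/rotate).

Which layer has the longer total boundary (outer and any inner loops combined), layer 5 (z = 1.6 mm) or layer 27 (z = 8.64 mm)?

layer 5 (z = 1.6 mm)

Layer 5 (z = 1.6): the cube is present — its section is the full 17.5×11.5 rectangle (perimeter 58.00 mm); the cube at (2.5, 4) is not intersected at this z (z outside [4, 8]); the cube at (14.5, 8.5) (footprint 9.5×6) is included at this height (perimeter 31.00 mm); Combining (union): the regions partially overlap (shared area 9.00 mm²), so the edge portions inside another operand are dropped and the merged outline is re-measured after clipping — boundary = 77.00 mm; the cylinder at (10.5, 8.5) is absent (z outside [5, 30]); Taking the first minus the rest: none of the subtracted shapes is present at this height, so the result so far is unchanged — boundary = 77.00 mm. So its perimeter = 77.00 mm. Layer 27 (z = 8.64): the cube does not reach this height (z outside [0, 6]); the cube at (2.5, 4) is not intersected at this z (z outside [4, 8]); the cube at (14.5, 8.5) (footprint 9.5×6) is included at this height (perimeter 31.00 mm); Merging all regions: only the 9.5×6 cube at (14.5, 8.5) is present, so the union is just that shape — boundary = 31.00 mm; the r=9.5 cylinder at (10.5, 8.5) gives a regular 16-gon of circumradius 9.5 (constant along its height) (perimeter = 2·16·9.500·sin(180°/16) = 59.31 mm); Taking the first minus the rest: starting from that combined region, the r=9.5 cylinder at (10.5, 8.5) partially overlaps it — only the 28.11 mm² overlap (of its 276.30 mm²) is removed, clipping the outline — boundary = 22.85 mm. So its perimeter = 22.85 mm. Layer 5 is larger (77.00 vs 22.85 mm).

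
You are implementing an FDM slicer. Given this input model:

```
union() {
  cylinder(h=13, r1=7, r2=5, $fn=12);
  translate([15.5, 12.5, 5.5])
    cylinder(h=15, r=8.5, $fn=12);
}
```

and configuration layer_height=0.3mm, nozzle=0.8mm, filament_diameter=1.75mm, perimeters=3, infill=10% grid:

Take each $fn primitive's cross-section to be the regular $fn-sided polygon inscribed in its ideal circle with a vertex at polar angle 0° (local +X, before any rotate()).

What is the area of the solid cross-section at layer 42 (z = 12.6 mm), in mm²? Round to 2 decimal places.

293.61 mm²

At z = 12.6 mm: the cone: at t=0.969 of its height the radius interpolates to r₁+(r₂−r₁)t = 5.062, giving a regular 12-gon of that circumradius (area = (12/2)·5.062²·sin(360°/12) = 76.86 mm²); the r=8.5 cylinder at (15.5, 12.5) contributes a regular 12-gon of circumradius 8.5 (area = (12/2)·8.500²·sin(360°/12) = 216.75 mm²); Merging all regions: the 2 present regions are separate (no shared area or edge), so areas and boundary lengths simply add and each stays a separate island — area = 293.61 mm². Overall, the cross-section has 2 separate islands. Net area = 293.61 mm².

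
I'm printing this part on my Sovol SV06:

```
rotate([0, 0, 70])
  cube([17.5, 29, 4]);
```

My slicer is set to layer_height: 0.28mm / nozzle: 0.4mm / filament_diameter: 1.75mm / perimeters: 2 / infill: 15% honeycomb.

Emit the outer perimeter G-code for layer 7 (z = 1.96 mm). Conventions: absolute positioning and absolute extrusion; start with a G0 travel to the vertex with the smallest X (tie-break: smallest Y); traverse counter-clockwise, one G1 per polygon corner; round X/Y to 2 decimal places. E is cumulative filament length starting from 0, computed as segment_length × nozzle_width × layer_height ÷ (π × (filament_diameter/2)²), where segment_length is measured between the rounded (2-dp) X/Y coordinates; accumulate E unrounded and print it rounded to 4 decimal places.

At z = 1.96 mm: the 17.5×29 cube contributes its full rectangle; (rotated 70° about Z; rotation is an isometry so areas/perimeters/island counts are preserved). The outline is a single polygon with 4 vertices. Extrusion per mm of travel: 0.4 × 0.28 / (π × 0.875²) = 0.046564. Accumulating E over each segment gives final E = 4.3304.

G0 X-27.25 Y9.92 Z1.96
G1 X0.00 Y0.00 E1.3503
G1 X5.99 Y16.44 E2.1651
G1 X-21.27 Y26.36 E3.5159
G1 X-27.25 Y9.92 E4.3304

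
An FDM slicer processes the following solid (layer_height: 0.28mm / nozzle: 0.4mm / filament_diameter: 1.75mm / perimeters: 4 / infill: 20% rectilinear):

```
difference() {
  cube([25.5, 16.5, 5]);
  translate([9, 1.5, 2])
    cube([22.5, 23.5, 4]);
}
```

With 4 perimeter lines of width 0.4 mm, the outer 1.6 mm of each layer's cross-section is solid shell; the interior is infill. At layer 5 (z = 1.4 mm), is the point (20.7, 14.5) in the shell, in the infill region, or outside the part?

infill

At z = 1.4 mm: the cube (footprint 25.5×16.5) is included at this height; the cube at (9, 1.5) is not intersected at this z (z outside [2, 6]); Subtracting the remaining from the first: none of the subtracted shapes is present at this height, so the 25.5×16.5 cube is unchanged — 1 connected region. Overall, the cross-section is a single solid region. The nearest boundary edge runs (25.50, 16.50)→(0.00, 16.50); distance from the point to it = 2.00 mm. The point is inside the cross-section and 2.00 mm from the nearest boundary — more than the 1.6 mm shell width (4 × 0.4), so it's in the infill interior.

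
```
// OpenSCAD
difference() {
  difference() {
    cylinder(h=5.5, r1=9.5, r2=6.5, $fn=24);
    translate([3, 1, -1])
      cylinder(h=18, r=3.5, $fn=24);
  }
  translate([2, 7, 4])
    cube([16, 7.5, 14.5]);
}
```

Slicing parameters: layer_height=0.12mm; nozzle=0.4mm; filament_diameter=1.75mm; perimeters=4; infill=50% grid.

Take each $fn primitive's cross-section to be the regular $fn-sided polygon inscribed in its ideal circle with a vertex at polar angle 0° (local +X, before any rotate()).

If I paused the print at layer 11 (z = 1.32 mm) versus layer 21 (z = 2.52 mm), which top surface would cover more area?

layer 11 (z = 1.32 mm)

Layer 11 (z = 1.32): the cone (r1=9.5→r2=6.5) has section circumradius 8.780 here — a regular 24-gon (area = (24/2)·8.780²·sin(360°/24) = 239.42 mm²); the r=3.5 cylinder at (3, 1) contributes a regular 24-gon of circumradius 3.5 (area = (24/2)·3.500²·sin(360°/24) = 38.05 mm²); Subtracting the remaining from the first: starting from the cone (239.42 mm²), the r=3.5 cylinder at (3, 1) lies wholly inside it (removes its full 38.05 mm² and its 21.93 mm outline becomes a hole wall) — area = 201.38 mm²; the cube at (2, 7) is absent (z outside [4, 18.5]); Subtracting the remaining from the first: none of the subtracted shapes is present at this height, so the result so far is unchanged — area = 201.38 mm². So its area = 201.38 mm². Layer 21 (z = 2.52): the cone (r1=9.5→r2=6.5) has section circumradius 8.125 here — a regular 24-gon (area = (24/2)·8.125²·sin(360°/24) = 205.06 mm²); the cylinder at (3, 1): section is a regular 24-gon, circumradius r=3.5 (area = (24/2)·3.500²·sin(360°/24) = 38.05 mm²); Taking the first minus the rest: starting from the cone (205.06 mm²), the r=3.5 cylinder at (3, 1) lies wholly inside it (removes its full 38.05 mm² and its 21.93 mm outline becomes a hole wall) — area = 167.01 mm²; the cube at (2, 7) does not reach this height (z outside [4, 18.5]); Subtracting the remaining from the first: none of the subtracted shapes is present at this height, so the result so far is unchanged — area = 167.01 mm². So its area = 167.01 mm². Layer 11 is larger (201.38 vs 167.01 mm²).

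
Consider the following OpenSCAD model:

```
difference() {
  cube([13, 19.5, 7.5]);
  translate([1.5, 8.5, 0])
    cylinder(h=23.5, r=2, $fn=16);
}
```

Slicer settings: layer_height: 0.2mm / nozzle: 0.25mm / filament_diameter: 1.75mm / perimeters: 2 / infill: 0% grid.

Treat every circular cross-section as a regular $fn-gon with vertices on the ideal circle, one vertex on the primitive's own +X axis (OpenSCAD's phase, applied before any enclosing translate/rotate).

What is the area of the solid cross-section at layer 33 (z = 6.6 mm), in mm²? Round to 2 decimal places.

242.08 mm²

At z = 6.6 mm: the 13×19.5 cube contributes its full rectangle (area 253.50 mm²); the r=2 cylinder at (1.5, 8.5) contributes a regular 16-gon of circumradius 2 (area = (16/2)·2.000²·sin(360°/16) = 12.25 mm²); Subtracting the remaining from the first: starting from the 13×19.5 cube (253.50 mm²), the r=2 cylinder at (1.5, 8.5) partially overlaps it — only the 11.42 mm² overlap (of its 12.25 mm²) is removed, clipping the outline — area = 242.08 mm². Overall, the cross-section is a single solid region. Net area = 242.08 mm².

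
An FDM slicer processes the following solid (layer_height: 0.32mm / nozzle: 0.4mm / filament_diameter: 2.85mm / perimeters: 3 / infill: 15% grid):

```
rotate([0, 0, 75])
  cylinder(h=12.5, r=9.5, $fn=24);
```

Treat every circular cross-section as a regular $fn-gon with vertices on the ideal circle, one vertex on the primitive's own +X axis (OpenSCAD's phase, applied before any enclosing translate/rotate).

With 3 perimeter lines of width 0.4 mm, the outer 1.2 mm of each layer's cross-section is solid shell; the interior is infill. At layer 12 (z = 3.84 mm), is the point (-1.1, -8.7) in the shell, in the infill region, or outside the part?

At z = 3.84 mm: the r=9.5 cylinder contributes a regular 24-gon of circumradius 9.5; (whole slice rotated 75° about Z — lengths, areas and connectivity unchanged). Overall, the cross-section is a single solid region. Undo the 75° rotation: the query point maps to (-8.688, -1.189) in the un-rotated model frame. The nearest boundary edge runs (-9.50, 0.00)→(-9.18, -2.46); distance from the point to it = 0.65 mm. The point is inside the cross-section, 0.65 mm from the nearest boundary — within the 1.2 mm shell band (3 × 0.4).

shell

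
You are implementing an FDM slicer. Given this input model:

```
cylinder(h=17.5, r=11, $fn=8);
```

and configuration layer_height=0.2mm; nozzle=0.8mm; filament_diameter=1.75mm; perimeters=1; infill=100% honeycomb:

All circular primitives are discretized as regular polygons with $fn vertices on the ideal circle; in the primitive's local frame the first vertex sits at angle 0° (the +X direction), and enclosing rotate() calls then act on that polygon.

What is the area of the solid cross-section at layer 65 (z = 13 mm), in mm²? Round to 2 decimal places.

342.24 mm²

At z = 13 mm: the cylinder: section is a regular 8-gon, circumradius r=11 (area = (8/2)·11.000²·sin(360°/8) = 342.24 mm²). Overall, the cross-section is a single solid region. Net area = 342.24 mm².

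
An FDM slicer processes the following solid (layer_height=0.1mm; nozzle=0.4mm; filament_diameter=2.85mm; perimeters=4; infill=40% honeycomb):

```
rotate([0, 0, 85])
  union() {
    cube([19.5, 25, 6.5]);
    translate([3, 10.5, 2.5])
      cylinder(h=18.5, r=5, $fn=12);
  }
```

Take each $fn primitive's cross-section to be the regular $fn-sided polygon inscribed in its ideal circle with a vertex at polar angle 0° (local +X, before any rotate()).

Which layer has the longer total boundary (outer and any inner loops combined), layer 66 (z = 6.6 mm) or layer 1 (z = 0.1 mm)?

layer 1 (z = 0.1 mm)

Layer 66 (z = 6.6): the cube is not intersected at this z (z outside [0, 6.5]); the r=5 cylinder at (3, 10.5) contributes a regular 12-gon of circumradius 5 (perimeter = 2·12·5.000·sin(180°/12) = 31.06 mm); Merging all regions: only the r=5 cylinder at (3, 10.5) is present, so the union is just that shape — boundary = 31.06 mm; (whole slice rotated 85° about Z — lengths, areas and connectivity unchanged). So its perimeter = 31.06 mm. Layer 1 (z = 0.1): the 19.5×25 cube contributes its full rectangle (perimeter 89.00 mm); the cylinder at (3, 10.5) does not reach this height (z outside [2.5, 21]); Merging all regions: only the 19.5×25 cube is present, so the union is just that shape — boundary = 89.00 mm; (whole slice rotated 85° about Z — lengths, areas and connectivity unchanged). So its perimeter = 89.00 mm. Layer 1 is larger (89.00 vs 31.06 mm).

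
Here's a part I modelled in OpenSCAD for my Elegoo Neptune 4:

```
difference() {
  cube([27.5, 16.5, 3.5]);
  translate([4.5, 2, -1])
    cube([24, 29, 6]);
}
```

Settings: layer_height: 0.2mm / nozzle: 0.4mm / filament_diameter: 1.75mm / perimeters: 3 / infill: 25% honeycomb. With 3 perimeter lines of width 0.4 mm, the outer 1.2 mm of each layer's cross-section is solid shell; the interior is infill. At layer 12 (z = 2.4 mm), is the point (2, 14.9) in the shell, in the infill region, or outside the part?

infill

At z = 2.4 mm: the cube (footprint 27.5×16.5) is included at this height; the 24×29 cube at (4.5, 2) contributes its full rectangle; Subtracting the remaining from the first: starting from the 27.5×16.5 cube, the 24×29 cube at (4.5, 2) partially overlaps it — only the 333.50 mm² overlap (of its 696.00 mm²) is removed, clipping the outline — 1 connected region. Overall, the cross-section is a single solid region. The nearest boundary edge runs (0.00, 16.50)→(4.50, 16.50); distance from the point to it = 1.60 mm. The point is inside the cross-section and 1.60 mm from the nearest boundary — more than the 1.2 mm shell width (3 × 0.4), so it's in the infill interior.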